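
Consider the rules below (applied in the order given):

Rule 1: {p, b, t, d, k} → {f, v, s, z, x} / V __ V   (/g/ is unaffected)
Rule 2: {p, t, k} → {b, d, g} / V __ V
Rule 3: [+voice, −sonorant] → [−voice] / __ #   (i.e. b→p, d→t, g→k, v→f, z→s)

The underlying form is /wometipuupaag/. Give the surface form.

Rule 1 (intervocalic spirantization): /t/ is a stop between vowels /e/ and /i/, so it spirantizes to the fricative [s]. /p/ is a stop between vowels /i/ and /u/, so it spirantizes to the fricative [f]. /p/ is a stop between vowels /u/ and /a/, so it spirantizes to the fricative [f]. /wometipuupaag/ → womesifuufaag.
Rule 2 (intervocalic voicing): no segment meets the environment; /womesifuufaag/ is unchanged.
Rule 3 (final devoicing): /g/ is a voiced obstruent in word-final position, so it devoices to [k]. /womesifuufaag/ → womesifuufaak.

womesifuufaak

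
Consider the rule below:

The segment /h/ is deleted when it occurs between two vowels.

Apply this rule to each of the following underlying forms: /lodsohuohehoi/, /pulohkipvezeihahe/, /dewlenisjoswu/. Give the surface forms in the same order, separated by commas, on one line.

/lodsohuohehoi/: /h/ occurs between vowels /o/ and /u/, so it deletes. /h/ occurs between vowels /o/ and /e/, so it deletes. /h/ occurs between vowels /e/ and /o/, so it deletes. → [lodsouoeoi].
/pulohkipvezeihahe/: /h/ occurs between vowels /i/ and /a/, so it deletes. /h/ occurs between vowels /a/ and /e/, so it deletes. → [pulohkipvezeiae].
/dewlenisjoswu/: the rule's environment is not met; surfaces unchanged as [dewlenisjoswu].

lodsouoeoi, pulohkipvezeiae, dewlenisjoswu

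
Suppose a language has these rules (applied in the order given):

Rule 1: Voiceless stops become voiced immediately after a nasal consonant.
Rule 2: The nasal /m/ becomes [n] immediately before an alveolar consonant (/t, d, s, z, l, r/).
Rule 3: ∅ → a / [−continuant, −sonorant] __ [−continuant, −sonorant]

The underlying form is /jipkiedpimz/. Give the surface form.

jipakiedapinz

Rule 1 (post-nasal voicing): no segment meets the environment; /jipkiedpimz/ is unchanged.
Rule 2 (nasal place assimilation): /m/ precedes the alveolar consonant /z/, so it assimilates in place to [n]. /jipkiedpimz/ → jipkiedpinz.
Rule 3 (stop-cluster a-epenthesis): /p/ and /k/ form a stop–stop cluster, so [a] is inserted between them. /d/ and /p/ form a stop–stop cluster, so [a] is inserted between them. /jipkiedpinz/ → jipakiedapinz.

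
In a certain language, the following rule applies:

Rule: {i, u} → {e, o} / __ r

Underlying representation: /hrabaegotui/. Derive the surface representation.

No segment of /hrabaegotui/ meets the structural description of the rule, so the form surfaces unchanged.

hrabaegotui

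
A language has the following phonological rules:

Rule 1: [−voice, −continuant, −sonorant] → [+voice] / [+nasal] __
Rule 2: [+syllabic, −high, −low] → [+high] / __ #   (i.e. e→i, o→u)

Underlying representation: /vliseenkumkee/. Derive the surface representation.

Rule 1 (post-nasal voicing): /k/ is a voiceless stop immediately after the nasal /n/, so it voices to [g]. /k/ is a voiceless stop immediately after the nasal /m/, so it voices to [g]. /vliseenkumkee/ → vliseengumgee.
Rule 2 (final vowel raising): /e/ is a mid vowel in word-final position, so it raises to [i]. /vliseengumgee/ → vliseengumgei.

vliseengumgei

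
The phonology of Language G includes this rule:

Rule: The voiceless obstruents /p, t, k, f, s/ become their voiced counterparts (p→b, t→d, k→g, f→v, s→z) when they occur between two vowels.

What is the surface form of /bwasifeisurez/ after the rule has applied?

bwaziveizurez

/s/ is a voiceless obstruent between vowels /a/ and /i/, so it voices to [z].
/f/ is a voiceless obstruent between vowels /i/ and /e/, so it voices to [v].
/s/ is a voiceless obstruent between vowels /i/ and /u/, so it voices to [z].
Surface form: [bwaziveizurez].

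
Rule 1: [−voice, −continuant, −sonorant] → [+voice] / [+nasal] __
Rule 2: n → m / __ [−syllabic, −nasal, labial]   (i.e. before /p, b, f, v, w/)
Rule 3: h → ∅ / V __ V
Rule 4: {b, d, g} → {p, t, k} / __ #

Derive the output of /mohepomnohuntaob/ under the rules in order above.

moepomnoundaop

Rule 1 (post-nasal voicing): /t/ is a voiceless stop immediately after the nasal /n/, so it voices to [d]. /mohepomnohuntaob/ → mohepomnohundaob.
Rule 2 (nasal place assimilation): no segment meets the environment; /mohepomnohundaob/ is unchanged.
Rule 3 (intervocalic h-deletion): /h/ occurs between vowels /o/ and /e/, so it deletes. /h/ occurs between vowels /o/ and /u/, so it deletes. /mohepomnohundaob/ → moepomnoundaob.
Rule 4 (final devoicing): /b/ is a voiced stop in word-final position, so it devoices to [p]. /moepomnoundaob/ → moepomnoundaop.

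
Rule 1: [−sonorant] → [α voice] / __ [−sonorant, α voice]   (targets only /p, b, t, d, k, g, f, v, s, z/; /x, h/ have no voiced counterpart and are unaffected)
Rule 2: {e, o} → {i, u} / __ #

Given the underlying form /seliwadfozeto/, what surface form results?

Rule 1 (regressive voicing assimilation): /d/ precedes the voiceless obstruent /f/, so it devoices to [t] by assimilation. /seliwadfozeto/ → seliwatfozeto.
Rule 2 (final vowel raising): /o/ is a mid vowel in word-final position, so it raises to [u]. /seliwatfozeto/ → seliwatfozetu.

seliwatfozetu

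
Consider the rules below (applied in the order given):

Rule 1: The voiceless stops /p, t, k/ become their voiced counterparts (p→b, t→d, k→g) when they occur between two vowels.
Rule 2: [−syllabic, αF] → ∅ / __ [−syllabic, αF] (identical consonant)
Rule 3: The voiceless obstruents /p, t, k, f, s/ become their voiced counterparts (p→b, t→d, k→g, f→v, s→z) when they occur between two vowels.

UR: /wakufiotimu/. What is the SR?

Rule 1 (intervocalic voicing): /k/ is a voiceless stop between vowels /a/ and /u/, so it voices to [g]. /t/ is a voiceless stop between vowels /o/ and /i/, so it voices to [d]. /wakufiotimu/ → wagufiodimu.
Rule 2 (degemination): no segment meets the environment; /wagufiodimu/ is unchanged.
Rule 3 (intervocalic voicing): /f/ is a voiceless obstruent between vowels /u/ and /i/, so it voices to [v]. /wagufiodimu/ → waguviodimu.

waguviodimu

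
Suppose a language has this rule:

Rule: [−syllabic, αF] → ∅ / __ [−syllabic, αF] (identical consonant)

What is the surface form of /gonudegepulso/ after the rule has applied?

No segment of /gonudegepulso/ meets the structural description of the rule, so the form surfaces unchanged.

gonudegepulso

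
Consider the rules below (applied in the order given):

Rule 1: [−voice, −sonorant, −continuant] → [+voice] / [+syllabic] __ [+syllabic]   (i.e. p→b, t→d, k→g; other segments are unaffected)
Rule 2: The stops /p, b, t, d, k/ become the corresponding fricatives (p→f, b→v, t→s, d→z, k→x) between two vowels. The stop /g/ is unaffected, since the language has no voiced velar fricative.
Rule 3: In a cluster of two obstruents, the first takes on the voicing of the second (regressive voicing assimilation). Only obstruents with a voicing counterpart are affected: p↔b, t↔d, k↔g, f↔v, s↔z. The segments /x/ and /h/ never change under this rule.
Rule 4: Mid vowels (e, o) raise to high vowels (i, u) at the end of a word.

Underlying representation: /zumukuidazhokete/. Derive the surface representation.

zumuguizashogezi

Rule 1 (intervocalic voicing): /k/ is a voiceless stop between vowels /u/ and /u/, so it voices to [g]. /k/ is a voiceless stop between vowels /o/ and /e/, so it voices to [g]. /t/ is a voiceless stop between vowels /e/ and /e/, so it voices to [d]. /zumukuidazhokete/ → zumuguidazhogede.
Rule 2 (intervocalic spirantization): /d/ is a stop between vowels /i/ and /a/, so it spirantizes to the fricative [z]. /d/ is a stop between vowels /e/ and /e/, so it spirantizes to the fricative [z]. /zumuguidazhogede/ → zumuguizazhogeze.
Rule 3 (regressive voicing assimilation): /z/ precedes the voiceless obstruent /h/, so it devoices to [s] by assimilation. /zumuguizazhogeze/ → zumuguizashogeze.
Rule 4 (final vowel raising): /e/ is a mid vowel in word-final position, so it raises to [i]. /zumuguizashogeze/ → zumuguizashogezi.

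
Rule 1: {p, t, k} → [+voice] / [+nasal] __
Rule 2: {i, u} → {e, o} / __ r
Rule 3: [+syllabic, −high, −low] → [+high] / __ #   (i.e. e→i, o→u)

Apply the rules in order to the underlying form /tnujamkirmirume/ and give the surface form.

Rule 1 (post-nasal voicing): /k/ is a voiceless stop immediately after the nasal /m/, so it voices to [g]. /tnujamkirmirume/ → tnujamgirmirume.
Rule 2 (pre-rhotic lowering): /i/ is a high vowel immediately before /r/, so it lowers to [e]. /i/ is a high vowel immediately before /r/, so it lowers to [e]. /tnujamgirmirume/ → tnujamgermerume.
Rule 3 (final vowel raising): /e/ is a mid vowel in word-final position, so it raises to [i]. /tnujamgermerume/ → tnujamgermerumi.

tnujamgermerumi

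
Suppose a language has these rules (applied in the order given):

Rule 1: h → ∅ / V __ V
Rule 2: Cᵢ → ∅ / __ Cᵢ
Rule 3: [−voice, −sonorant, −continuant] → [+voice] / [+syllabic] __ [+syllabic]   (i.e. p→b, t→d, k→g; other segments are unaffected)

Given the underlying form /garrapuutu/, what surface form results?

Rule 1 (intervocalic h-deletion): no segment meets the environment; /garrapuutu/ is unchanged.
Rule 2 (degemination): /rr/ is a geminate; the first /r/ deletes. /garrapuutu/ → garapuutu.
Rule 3 (intervocalic voicing): /p/ is a voiceless stop between vowels /a/ and /u/, so it voices to [b]. /t/ is a voiceless stop between vowels /u/ and /u/, so it voices to [d]. /garapuutu/ → garabuudu.

garabuudu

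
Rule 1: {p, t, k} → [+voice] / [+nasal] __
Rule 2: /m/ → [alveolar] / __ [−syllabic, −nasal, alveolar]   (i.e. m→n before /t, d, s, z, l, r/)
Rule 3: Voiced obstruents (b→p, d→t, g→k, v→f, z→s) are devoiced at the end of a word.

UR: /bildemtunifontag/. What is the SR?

Rule 1 (post-nasal voicing): /t/ is a voiceless stop immediately after the nasal /m/, so it voices to [d]. /t/ is a voiceless stop immediately after the nasal /n/, so it voices to [d]. /bildemtunifontag/ → bildemdunifondag.
Rule 2 (nasal place assimilation): /m/ precedes the alveolar consonant /d/, so it assimilates in place to [n]. /bildemdunifondag/ → bildendunifondag.
Rule 3 (final devoicing): /g/ is a voiced obstruent in word-final position, so it devoices to [k]. /bildendunifondag/ → bildendunifondak.

bildendunifondak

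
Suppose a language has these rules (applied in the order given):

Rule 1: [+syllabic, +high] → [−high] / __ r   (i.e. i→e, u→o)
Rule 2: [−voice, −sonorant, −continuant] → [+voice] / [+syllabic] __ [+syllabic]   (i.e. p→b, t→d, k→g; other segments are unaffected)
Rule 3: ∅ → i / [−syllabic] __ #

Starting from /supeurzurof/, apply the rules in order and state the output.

subeorzorofi

Rule 1 (pre-rhotic lowering): /u/ is a high vowel immediately before /r/, so it lowers to [o]. /u/ is a high vowel immediately before /r/, so it lowers to [o]. /supeurzurof/ → supeorzorof.
Rule 2 (intervocalic voicing): /p/ is a voiceless stop between vowels /u/ and /e/, so it voices to [b]. /supeorzorof/ → subeorzorof.
Rule 3 (final i-epenthesis): the form ends in the consonant /f/, so [i] is inserted word-finally. /subeorzorof/ → subeorzorofi.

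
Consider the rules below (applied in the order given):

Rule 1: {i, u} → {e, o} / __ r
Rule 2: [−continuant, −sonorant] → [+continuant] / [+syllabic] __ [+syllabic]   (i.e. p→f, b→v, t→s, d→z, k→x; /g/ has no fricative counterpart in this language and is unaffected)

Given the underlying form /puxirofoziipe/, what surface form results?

Rule 1 (pre-rhotic lowering): /i/ is a high vowel immediately before /r/, so it lowers to [e]. /puxirofoziipe/ → puxerofoziipe.
Rule 2 (intervocalic spirantization): /p/ is a stop between vowels /i/ and /e/, so it spirantizes to the fricative [f]. /puxerofoziipe/ → puxerofoziife.

puxerofoziife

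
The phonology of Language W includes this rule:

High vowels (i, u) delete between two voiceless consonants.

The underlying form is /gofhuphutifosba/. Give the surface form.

/u/ is a high vowel flanked by voiceless consonants /h/ and /p/, so it deletes.
/u/ is a high vowel flanked by voiceless consonants /h/ and /t/, so it deletes.
/i/ is a high vowel flanked by voiceless consonants /t/ and /f/, so it deletes.
Surface form: [gofhphtfosba].

gofhphtfosba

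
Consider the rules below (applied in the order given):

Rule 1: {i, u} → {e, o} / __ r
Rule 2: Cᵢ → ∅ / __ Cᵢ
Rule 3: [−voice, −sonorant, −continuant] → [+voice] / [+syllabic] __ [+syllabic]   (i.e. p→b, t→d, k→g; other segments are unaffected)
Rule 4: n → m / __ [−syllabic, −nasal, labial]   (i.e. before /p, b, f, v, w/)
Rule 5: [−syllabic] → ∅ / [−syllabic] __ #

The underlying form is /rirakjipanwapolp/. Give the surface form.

rerakjibamwabol

Rule 1 (pre-rhotic lowering): /i/ is a high vowel immediately before /r/, so it lowers to [e]. /rirakjipanwapolp/ → rerakjipanwapolp.
Rule 2 (degemination): no segment meets the environment; /rerakjipanwapolp/ is unchanged.
Rule 3 (intervocalic voicing): /p/ is a voiceless stop between vowels /i/ and /a/, so it voices to [b]. /p/ is a voiceless stop between vowels /a/ and /o/, so it voices to [b]. /rerakjipanwapolp/ → rerakjibanwabolp.
Rule 4 (nasal place assimilation): /n/ precedes the labial consonant /w/, so it assimilates in place to [m]. /rerakjibanwabolp/ → rerakjibamwabolp.
Rule 5 (final cluster simplification): /p/ is the second consonant of a word-final cluster /lp/, so it deletes. /rerakjibamwabolp/ → rerakjibamwabol.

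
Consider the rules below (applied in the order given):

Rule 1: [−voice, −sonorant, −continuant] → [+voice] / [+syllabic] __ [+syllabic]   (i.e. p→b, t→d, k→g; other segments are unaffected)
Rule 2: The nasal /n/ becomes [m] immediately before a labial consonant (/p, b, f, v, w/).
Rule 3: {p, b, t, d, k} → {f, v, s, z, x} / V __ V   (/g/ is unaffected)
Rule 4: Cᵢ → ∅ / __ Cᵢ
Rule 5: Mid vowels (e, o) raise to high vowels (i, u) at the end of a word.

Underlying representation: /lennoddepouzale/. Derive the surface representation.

Rule 1 (intervocalic voicing): /p/ is a voiceless stop between vowels /e/ and /o/, so it voices to [b]. /lennoddepouzale/ → lennoddebouzale.
Rule 2 (nasal place assimilation): no segment meets the environment; /lennoddebouzale/ is unchanged.
Rule 3 (intervocalic spirantization): /b/ is a stop between vowels /e/ and /o/, so it spirantizes to the fricative [v]. /lennoddebouzale/ → lennoddevouzale.
Rule 4 (degemination): /nn/ is a geminate; the first /n/ deletes. /dd/ is a geminate; the first /d/ deletes. /lennoddevouzale/ → lenodevouzale.
Rule 5 (final vowel raising): /e/ is a mid vowel in word-final position, so it raises to [i]. /lenodevouzale/ → lenodevouzali.

lenodevouzali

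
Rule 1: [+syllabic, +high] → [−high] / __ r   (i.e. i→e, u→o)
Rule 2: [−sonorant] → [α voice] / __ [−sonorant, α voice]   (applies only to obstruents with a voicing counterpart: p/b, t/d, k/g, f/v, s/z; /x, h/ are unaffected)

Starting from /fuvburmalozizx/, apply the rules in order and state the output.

fuvbormalozisx

Rule 1 (pre-rhotic lowering): /u/ is a high vowel immediately before /r/, so it lowers to [o]. /fuvburmalozizx/ → fuvbormalozizx.
Rule 2 (regressive voicing assimilation): /z/ precedes the voiceless obstruent /x/, so it devoices to [s] by assimilation. /fuvbormalozizx/ → fuvbormalozisx.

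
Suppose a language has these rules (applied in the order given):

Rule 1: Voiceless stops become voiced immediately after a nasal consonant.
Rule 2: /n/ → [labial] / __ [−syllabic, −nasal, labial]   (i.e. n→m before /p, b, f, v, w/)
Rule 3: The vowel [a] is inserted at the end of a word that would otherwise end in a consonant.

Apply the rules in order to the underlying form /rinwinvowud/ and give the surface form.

rimwimvowuda

Rule 1 (post-nasal voicing): no segment meets the environment; /rinwinvowud/ is unchanged.
Rule 2 (nasal place assimilation): /n/ precedes the labial consonant /w/, so it assimilates in place to [m]. /n/ precedes the labial consonant /v/, so it assimilates in place to [m]. /rinwinvowud/ → rimwimvowud.
Rule 3 (final a-epenthesis): the form ends in the consonant /d/, so [a] is inserted word-finally. /rimwimvowud/ → rimwimvowuda.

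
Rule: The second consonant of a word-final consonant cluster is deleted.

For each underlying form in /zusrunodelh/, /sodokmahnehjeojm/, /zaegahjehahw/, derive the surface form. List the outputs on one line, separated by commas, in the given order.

/zusrunodelh/: /h/ is the second consonant of a word-final cluster /lh/, so it deletes. → [zusrunodel].
/sodokmahnehjeojm/: /m/ is the second consonant of a word-final cluster /jm/, so it deletes. → [sodokmahnehjeoj].
/zaegahjehahw/: /w/ is the second consonant of a word-final cluster /hw/, so it deletes. → [zaegahjehah].

zusrunodel, sodokmahnehjeoj, zaegahjehah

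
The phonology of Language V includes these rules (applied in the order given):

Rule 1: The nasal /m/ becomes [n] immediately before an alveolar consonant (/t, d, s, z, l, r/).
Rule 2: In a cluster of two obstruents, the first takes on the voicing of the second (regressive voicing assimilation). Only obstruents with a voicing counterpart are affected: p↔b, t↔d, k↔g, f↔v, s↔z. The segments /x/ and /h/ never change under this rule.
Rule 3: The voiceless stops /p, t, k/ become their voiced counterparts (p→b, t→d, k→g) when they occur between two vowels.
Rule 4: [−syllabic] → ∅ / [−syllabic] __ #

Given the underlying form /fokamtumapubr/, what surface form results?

fogantumabub

Rule 1 (nasal place assimilation): /m/ precedes the alveolar consonant /t/, so it assimilates in place to [n]. /fokamtumapubr/ → fokantumapubr.
Rule 2 (regressive voicing assimilation): no segment meets the environment; /fokantumapubr/ is unchanged.
Rule 3 (intervocalic voicing): /k/ is a voiceless stop between vowels /o/ and /a/, so it voices to [g]. /p/ is a voiceless stop between vowels /a/ and /u/, so it voices to [b]. /fokantumapubr/ → fogantumabubr.
Rule 4 (final cluster simplification): /r/ is the second consonant of a word-final cluster /br/, so it deletes. /fogantumabubr/ → fogantumabub.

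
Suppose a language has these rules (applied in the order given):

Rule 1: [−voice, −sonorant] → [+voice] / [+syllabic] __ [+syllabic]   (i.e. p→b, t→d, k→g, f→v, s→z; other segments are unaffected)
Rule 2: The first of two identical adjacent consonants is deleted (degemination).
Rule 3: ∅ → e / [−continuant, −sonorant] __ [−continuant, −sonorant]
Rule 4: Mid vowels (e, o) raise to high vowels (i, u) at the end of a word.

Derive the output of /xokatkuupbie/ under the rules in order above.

xogatekuupebii

Rule 1 (intervocalic voicing): /k/ is a voiceless obstruent between vowels /o/ and /a/, so it voices to [g]. /xokatkuupbie/ → xogatkuupbie.
Rule 2 (degemination): no segment meets the environment; /xogatkuupbie/ is unchanged.
Rule 3 (stop-cluster e-epenthesis): /t/ and /k/ form a stop–stop cluster, so [e] is inserted between them. /p/ and /b/ form a stop–stop cluster, so [e] is inserted between them. /xogatkuupbie/ → xogatekuupebie.
Rule 4 (final vowel raising): /e/ is a mid vowel in word-final position, so it raises to [i]. /xogatekuupebie/ → xogatekuupebii.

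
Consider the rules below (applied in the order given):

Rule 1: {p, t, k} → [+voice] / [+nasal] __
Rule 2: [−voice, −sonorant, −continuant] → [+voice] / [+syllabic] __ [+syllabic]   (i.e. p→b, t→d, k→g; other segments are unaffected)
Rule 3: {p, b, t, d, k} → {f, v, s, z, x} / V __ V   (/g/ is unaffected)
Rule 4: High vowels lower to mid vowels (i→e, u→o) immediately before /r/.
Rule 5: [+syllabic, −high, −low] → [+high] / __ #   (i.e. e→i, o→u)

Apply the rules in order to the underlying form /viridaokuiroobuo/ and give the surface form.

verizaogueroovuu

Rule 1 (post-nasal voicing): no segment meets the environment; /viridaokuiroobuo/ is unchanged.
Rule 2 (intervocalic voicing): /k/ is a voiceless stop between vowels /o/ and /u/, so it voices to [g]. /viridaokuiroobuo/ → viridaoguiroobuo.
Rule 3 (intervocalic spirantization): /d/ is a stop between vowels /i/ and /a/, so it spirantizes to the fricative [z]. /b/ is a stop between vowels /o/ and /u/, so it spirantizes to the fricative [v]. /viridaoguiroobuo/ → virizaoguiroovuo.
Rule 4 (pre-rhotic lowering): /i/ is a high vowel immediately before /r/, so it lowers to [e]. /i/ is a high vowel immediately before /r/, so it lowers to [e]. /virizaoguiroovuo/ → verizaogueroovuo.
Rule 5 (final vowel raising): /o/ is a mid vowel in word-final position, so it raises to [u]. /verizaogueroovuo/ → verizaogueroovuu.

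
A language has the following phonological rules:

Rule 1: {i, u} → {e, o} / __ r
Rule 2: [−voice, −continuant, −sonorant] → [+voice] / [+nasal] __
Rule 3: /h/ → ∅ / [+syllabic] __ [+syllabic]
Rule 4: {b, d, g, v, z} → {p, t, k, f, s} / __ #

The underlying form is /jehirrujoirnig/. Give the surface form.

Rule 1 (pre-rhotic lowering): /i/ is a high vowel immediately before /r/, so it lowers to [e]. /i/ is a high vowel immediately before /r/, so it lowers to [e]. /jehirrujoirnig/ → jeherrujoernig.
Rule 2 (post-nasal voicing): no segment meets the environment; /jeherrujoernig/ is unchanged.
Rule 3 (intervocalic h-deletion): /h/ occurs between vowels /e/ and /e/, so it deletes. /jeherrujoernig/ → jeerrujoernig.
Rule 4 (final devoicing): /g/ is a voiced obstruent in word-final position, so it devoices to [k]. /jeerrujoernig/ → jeerrujoernik.

jeerrujoernik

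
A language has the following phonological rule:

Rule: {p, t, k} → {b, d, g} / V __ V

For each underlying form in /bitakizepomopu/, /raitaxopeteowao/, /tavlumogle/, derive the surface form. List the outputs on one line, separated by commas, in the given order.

/bitakizepomopu/: /t/ is a voiceless stop between vowels /i/ and /a/, so it voices to [d]. /k/ is a voiceless stop between vowels /a/ and /i/, so it voices to [g]. /p/ is a voiceless stop between vowels /e/ and /o/, so it voices to [b]. /p/ is a voiceless stop between vowels /o/ and /u/, so it voices to [b]. → [bidagizebomobu].
/raitaxopeteowao/: /t/ is a voiceless stop between vowels /i/ and /a/, so it voices to [d]. /p/ is a voiceless stop between vowels /o/ and /e/, so it voices to [b]. /t/ is a voiceless stop between vowels /e/ and /e/, so it voices to [d]. → [raidaxobedeowao].
/tavlumogle/: the rule's environment is not met; surfaces unchanged as [tavlumogle].

bidagizebomobu, raidaxobedeowao, tavlumogle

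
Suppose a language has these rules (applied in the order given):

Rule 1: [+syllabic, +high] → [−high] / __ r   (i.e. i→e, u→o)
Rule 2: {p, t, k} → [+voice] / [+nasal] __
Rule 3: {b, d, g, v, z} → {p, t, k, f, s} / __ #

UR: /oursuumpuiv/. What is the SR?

Rule 1 (pre-rhotic lowering): /u/ is a high vowel immediately before /r/, so it lowers to [o]. /oursuumpuiv/ → oorsuumpuiv.
Rule 2 (post-nasal voicing): /p/ is a voiceless stop immediately after the nasal /m/, so it voices to [b]. /oorsuumpuiv/ → oorsuumbuiv.
Rule 3 (final devoicing): /v/ is a voiced obstruent in word-final position, so it devoices to [f]. /oorsuumbuiv/ → oorsuumbuif.

oorsuumbuif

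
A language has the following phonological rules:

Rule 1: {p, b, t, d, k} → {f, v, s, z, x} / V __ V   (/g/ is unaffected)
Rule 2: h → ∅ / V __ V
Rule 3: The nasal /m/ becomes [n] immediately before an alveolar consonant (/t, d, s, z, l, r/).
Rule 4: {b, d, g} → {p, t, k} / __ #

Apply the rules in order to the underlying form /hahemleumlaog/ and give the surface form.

Rule 1 (intervocalic spirantization): no segment meets the environment; /hahemleumlaog/ is unchanged.
Rule 2 (intervocalic h-deletion): /h/ occurs between vowels /a/ and /e/, so it deletes. /hahemleumlaog/ → haemleumlaog.
Rule 3 (nasal place assimilation): /m/ precedes the alveolar consonant /l/, so it assimilates in place to [n]. /m/ precedes the alveolar consonant /l/, so it assimilates in place to [n]. /haemleumlaog/ → haenleunlaog.
Rule 4 (final devoicing): /g/ is a voiced stop in word-final position, so it devoices to [k]. /haenleunlaog/ → haenleunlaok.

haenleunlaok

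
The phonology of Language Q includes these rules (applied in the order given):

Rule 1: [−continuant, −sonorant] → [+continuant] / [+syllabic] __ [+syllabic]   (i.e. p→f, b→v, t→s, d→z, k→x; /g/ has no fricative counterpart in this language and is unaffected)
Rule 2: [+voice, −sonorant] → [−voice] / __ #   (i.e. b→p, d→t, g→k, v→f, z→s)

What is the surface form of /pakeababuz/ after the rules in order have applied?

Rule 1 (intervocalic spirantization): /k/ is a stop between vowels /a/ and /e/, so it spirantizes to the fricative [x]. /b/ is a stop between vowels /a/ and /a/, so it spirantizes to the fricative [v]. /b/ is a stop between vowels /a/ and /u/, so it spirantizes to the fricative [v]. /pakeababuz/ → paxeavavuz.
Rule 2 (final devoicing): /z/ is a voiced obstruent in word-final position, so it devoices to [s]. /paxeavavuz/ → paxeavavus.

paxeavavus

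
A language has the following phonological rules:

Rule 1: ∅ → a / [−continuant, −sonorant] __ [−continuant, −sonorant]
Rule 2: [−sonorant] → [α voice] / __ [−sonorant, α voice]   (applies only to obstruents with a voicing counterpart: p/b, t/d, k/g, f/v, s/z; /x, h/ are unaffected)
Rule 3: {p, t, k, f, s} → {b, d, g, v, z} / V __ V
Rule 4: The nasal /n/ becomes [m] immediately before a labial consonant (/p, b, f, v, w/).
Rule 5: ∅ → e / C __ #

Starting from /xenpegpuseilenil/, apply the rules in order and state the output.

xempegabuzeilenile

Rule 1 (stop-cluster a-epenthesis): /g/ and /p/ form a stop–stop cluster, so [a] is inserted between them. /xenpegpuseilenil/ → xenpegapuseilenil.
Rule 2 (regressive voicing assimilation): no segment meets the environment; /xenpegapuseilenil/ is unchanged.
Rule 3 (intervocalic voicing): /p/ is a voiceless obstruent between vowels /a/ and /u/, so it voices to [b]. /s/ is a voiceless obstruent between vowels /u/ and /e/, so it voices to [z]. /xenpegapuseilenil/ → xenpegabuzeilenil.
Rule 4 (nasal place assimilation): /n/ precedes the labial consonant /p/, so it assimilates in place to [m]. /xenpegabuzeilenil/ → xempegabuzeilenil.
Rule 5 (final e-epenthesis): the form ends in the consonant /l/, so [e] is inserted word-finally. /xempegabuzeilenil/ → xempegabuzeilenile.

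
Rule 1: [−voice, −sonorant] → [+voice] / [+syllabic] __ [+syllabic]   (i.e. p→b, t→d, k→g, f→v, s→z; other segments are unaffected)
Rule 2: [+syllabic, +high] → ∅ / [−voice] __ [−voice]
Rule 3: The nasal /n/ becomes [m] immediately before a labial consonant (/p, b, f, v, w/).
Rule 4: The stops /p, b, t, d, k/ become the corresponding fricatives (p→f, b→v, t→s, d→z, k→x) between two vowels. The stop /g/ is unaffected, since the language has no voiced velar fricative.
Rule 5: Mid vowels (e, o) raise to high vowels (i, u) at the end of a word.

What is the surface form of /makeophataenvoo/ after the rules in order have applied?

Rule 1 (intervocalic voicing): /k/ is a voiceless obstruent between vowels /a/ and /e/, so it voices to [g]. /t/ is a voiceless obstruent between vowels /a/ and /a/, so it voices to [d]. /makeophataenvoo/ → mageophadaenvoo.
Rule 2 (high vowel syncope): no segment meets the environment; /mageophadaenvoo/ is unchanged.
Rule 3 (nasal place assimilation): /n/ precedes the labial consonant /v/, so it assimilates in place to [m]. /mageophadaenvoo/ → mageophadaemvoo.
Rule 4 (intervocalic spirantization): /d/ is a stop between vowels /a/ and /a/, so it spirantizes to the fricative [z]. /mageophadaemvoo/ → mageophazaemvoo.
Rule 5 (final vowel raising): /o/ is a mid vowel in word-final position, so it raises to [u]. /mageophazaemvoo/ → mageophazaemvou.

mageophazaemvou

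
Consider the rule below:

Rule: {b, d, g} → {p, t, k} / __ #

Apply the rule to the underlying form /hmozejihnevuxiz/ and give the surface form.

No segment of /hmozejihnevuxiz/ meets the structural description of the rule, so the form surfaces unchanged.

hmozejihnevuxiz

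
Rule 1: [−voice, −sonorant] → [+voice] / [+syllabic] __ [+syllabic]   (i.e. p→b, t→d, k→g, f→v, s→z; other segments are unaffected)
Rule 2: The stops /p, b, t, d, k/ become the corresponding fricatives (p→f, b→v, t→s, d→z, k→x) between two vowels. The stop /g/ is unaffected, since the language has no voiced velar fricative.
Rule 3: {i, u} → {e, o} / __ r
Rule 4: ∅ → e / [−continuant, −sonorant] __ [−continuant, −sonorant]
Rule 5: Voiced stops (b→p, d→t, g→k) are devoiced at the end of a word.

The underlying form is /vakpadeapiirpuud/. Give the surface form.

vakepazeavierpuut

Rule 1 (intervocalic voicing): /p/ is a voiceless obstruent between vowels /a/ and /i/, so it voices to [b]. /vakpadeapiirpuud/ → vakpadeabiirpuud.
Rule 2 (intervocalic spirantization): /d/ is a stop between vowels /a/ and /e/, so it spirantizes to the fricative [z]. /b/ is a stop between vowels /a/ and /i/, so it spirantizes to the fricative [v]. /vakpadeabiirpuud/ → vakpazeaviirpuud.
Rule 3 (pre-rhotic lowering): /i/ is a high vowel immediately before /r/, so it lowers to [e]. /vakpazeaviirpuud/ → vakpazeavierpuud.
Rule 4 (stop-cluster e-epenthesis): /k/ and /p/ form a stop–stop cluster, so [e] is inserted between them. /vakpazeavierpuud/ → vakepazeavierpuud.
Rule 5 (final devoicing): /d/ is a voiced stop in word-final position, so it devoices to [t]. /vakepazeavierpuud/ → vakepazeavierpuut.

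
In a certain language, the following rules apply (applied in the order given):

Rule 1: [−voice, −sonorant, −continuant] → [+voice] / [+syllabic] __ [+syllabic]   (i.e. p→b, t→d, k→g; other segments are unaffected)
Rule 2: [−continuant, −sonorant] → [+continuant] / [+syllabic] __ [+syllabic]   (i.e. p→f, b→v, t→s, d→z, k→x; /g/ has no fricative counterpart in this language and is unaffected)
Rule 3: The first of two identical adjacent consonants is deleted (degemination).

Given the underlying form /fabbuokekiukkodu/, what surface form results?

Rule 1 (intervocalic voicing): /k/ is a voiceless stop between vowels /o/ and /e/, so it voices to [g]. /k/ is a voiceless stop between vowels /e/ and /i/, so it voices to [g]. /fabbuokekiukkodu/ → fabbuogegiukkodu.
Rule 2 (intervocalic spirantization): /d/ is a stop between vowels /o/ and /u/, so it spirantizes to the fricative [z]. /fabbuogegiukkodu/ → fabbuogegiukkozu.
Rule 3 (degemination): /bb/ is a geminate; the first /b/ deletes. /kk/ is a geminate; the first /k/ deletes. /fabbuogegiukkozu/ → fabuogegiukozu.

fabuogegiukozu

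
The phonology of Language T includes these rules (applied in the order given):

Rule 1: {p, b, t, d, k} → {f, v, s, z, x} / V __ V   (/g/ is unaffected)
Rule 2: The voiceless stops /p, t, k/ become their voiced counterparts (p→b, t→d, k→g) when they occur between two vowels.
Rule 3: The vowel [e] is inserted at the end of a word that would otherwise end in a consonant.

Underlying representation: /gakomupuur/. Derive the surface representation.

Rule 1 (intervocalic spirantization): /k/ is a stop between vowels /a/ and /o/, so it spirantizes to the fricative [x]. /p/ is a stop between vowels /u/ and /u/, so it spirantizes to the fricative [f]. /gakomupuur/ → gaxomufuur.
Rule 2 (intervocalic voicing): no segment meets the environment; /gaxomufuur/ is unchanged.
Rule 3 (final e-epenthesis): the form ends in the consonant /r/, so [e] is inserted word-finally. /gaxomufuur/ → gaxomufuure.

gaxomufuure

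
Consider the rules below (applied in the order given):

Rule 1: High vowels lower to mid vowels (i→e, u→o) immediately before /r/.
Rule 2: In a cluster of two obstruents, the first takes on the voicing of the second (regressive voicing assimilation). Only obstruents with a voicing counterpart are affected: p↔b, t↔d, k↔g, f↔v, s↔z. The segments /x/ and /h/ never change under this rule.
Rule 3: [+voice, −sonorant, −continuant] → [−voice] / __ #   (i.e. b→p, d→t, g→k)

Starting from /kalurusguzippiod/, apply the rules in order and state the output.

Rule 1 (pre-rhotic lowering): /u/ is a high vowel immediately before /r/, so it lowers to [o]. /kalurusguzippiod/ → kalorusguzippiod.
Rule 2 (regressive voicing assimilation): /s/ precedes the voiced obstruent /g/, so it voices to [z] by assimilation. /kalorusguzippiod/ → kaloruzguzippiod.
Rule 3 (final devoicing): /d/ is a voiced stop in word-final position, so it devoices to [t]. /kaloruzguzippiod/ → kaloruzguzippiot.

kaloruzguzippiot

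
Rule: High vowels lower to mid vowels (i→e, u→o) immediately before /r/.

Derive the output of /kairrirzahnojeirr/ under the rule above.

kaerrerzahnojeerr

/i/ is a high vowel immediately before /r/, so it lowers to [e].
/i/ is a high vowel immediately before /r/, so it lowers to [e].
/i/ is a high vowel immediately before /r/, so it lowers to [e].
Surface form: [kaerrerzahnojeerr].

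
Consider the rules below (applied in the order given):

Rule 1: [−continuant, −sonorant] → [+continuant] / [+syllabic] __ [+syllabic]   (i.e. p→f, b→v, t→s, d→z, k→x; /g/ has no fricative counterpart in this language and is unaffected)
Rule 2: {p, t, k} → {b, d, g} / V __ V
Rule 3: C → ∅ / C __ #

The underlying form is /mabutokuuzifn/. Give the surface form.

Rule 1 (intervocalic spirantization): /b/ is a stop between vowels /a/ and /u/, so it spirantizes to the fricative [v]. /t/ is a stop between vowels /u/ and /o/, so it spirantizes to the fricative [s]. /k/ is a stop between vowels /o/ and /u/, so it spirantizes to the fricative [x]. /mabutokuuzifn/ → mavusoxuuzifn.
Rule 2 (intervocalic voicing): no segment meets the environment; /mavusoxuuzifn/ is unchanged.
Rule 3 (final cluster simplification): /n/ is the second consonant of a word-final cluster /fn/, so it deletes. /mavusoxuuzifn/ → mavusoxuuzif.

mavusoxuuzif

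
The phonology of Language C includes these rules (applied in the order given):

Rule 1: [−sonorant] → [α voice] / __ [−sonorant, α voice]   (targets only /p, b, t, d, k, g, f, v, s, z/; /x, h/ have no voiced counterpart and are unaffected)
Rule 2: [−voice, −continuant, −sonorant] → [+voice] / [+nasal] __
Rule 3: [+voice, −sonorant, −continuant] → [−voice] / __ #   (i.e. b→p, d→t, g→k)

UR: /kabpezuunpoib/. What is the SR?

Rule 1 (regressive voicing assimilation): /b/ precedes the voiceless obstruent /p/, so it devoices to [p] by assimilation. /kabpezuunpoib/ → kappezuunpoib.
Rule 2 (post-nasal voicing): /p/ is a voiceless stop immediately after the nasal /n/, so it voices to [b]. /kappezuunpoib/ → kappezuunboib.
Rule 3 (final devoicing): /b/ is a voiced stop in word-final position, so it devoices to [p]. /kappezuunboib/ → kappezuunboip.

kappezuunboip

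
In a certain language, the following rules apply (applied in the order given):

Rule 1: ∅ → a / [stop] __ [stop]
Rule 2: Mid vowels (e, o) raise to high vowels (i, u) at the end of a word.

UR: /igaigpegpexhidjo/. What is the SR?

igaigapegapexhidju

Rule 1 (stop-cluster a-epenthesis): /g/ and /p/ form a stop–stop cluster, so [a] is inserted between them. /g/ and /p/ form a stop–stop cluster, so [a] is inserted between them. /igaigpegpexhidjo/ → igaigapegapexhidjo.
Rule 2 (final vowel raising): /o/ is a mid vowel in word-final position, so it raises to [u]. /igaigapegapexhidjo/ → igaigapegapexhidju.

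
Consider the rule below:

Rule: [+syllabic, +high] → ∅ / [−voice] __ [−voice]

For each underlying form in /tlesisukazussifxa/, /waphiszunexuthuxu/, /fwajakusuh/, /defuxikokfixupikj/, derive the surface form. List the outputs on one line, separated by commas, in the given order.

tlesskazussfxa, waphszunexthxu, fwajaksh, defxkokfxpkj

/tlesisukazussifxa/: /i/ is a high vowel flanked by voiceless consonants /s/ and /s/, so it deletes. /u/ is a high vowel flanked by voiceless consonants /s/ and /k/, so it deletes. /i/ is a high vowel flanked by voiceless consonants /s/ and /f/, so it deletes. → [tlesskazussfxa].
/waphiszunexuthuxu/: /i/ is a high vowel flanked by voiceless consonants /h/ and /s/, so it deletes. /u/ is a high vowel flanked by voiceless consonants /x/ and /t/, so it deletes. /u/ is a high vowel flanked by voiceless consonants /h/ and /x/, so it deletes. → [waphszunexthxu].
/fwajakusuh/: /u/ is a high vowel flanked by voiceless consonants /k/ and /s/, so it deletes. /u/ is a high vowel flanked by voiceless consonants /s/ and /h/, so it deletes. → [fwajaksh].
/defuxikokfixupikj/: /u/ is a high vowel flanked by voiceless consonants /f/ and /x/, so it deletes. /i/ is a high vowel flanked by voiceless consonants /x/ and /k/, so it deletes. /i/ is a high vowel flanked by voiceless consonants /f/ and /x/, so it deletes. /u/ is a high vowel flanked by voiceless consonants /x/ and /p/, so it deletes. /i/ is a high vowel flanked by voiceless consonants /p/ and /k/, so it deletes. → [defxkokfxpkj].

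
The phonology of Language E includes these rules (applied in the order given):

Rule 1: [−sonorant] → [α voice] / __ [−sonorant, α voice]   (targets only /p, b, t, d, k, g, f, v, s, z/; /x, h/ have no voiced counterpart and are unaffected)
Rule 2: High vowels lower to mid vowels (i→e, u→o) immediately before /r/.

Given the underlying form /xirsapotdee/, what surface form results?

Rule 1 (regressive voicing assimilation): /t/ precedes the voiced obstruent /d/, so it voices to [d] by assimilation. /xirsapotdee/ → xirsapoddee.
Rule 2 (pre-rhotic lowering): /i/ is a high vowel immediately before /r/, so it lowers to [e]. /xirsapoddee/ → xersapoddee.

xersapoddee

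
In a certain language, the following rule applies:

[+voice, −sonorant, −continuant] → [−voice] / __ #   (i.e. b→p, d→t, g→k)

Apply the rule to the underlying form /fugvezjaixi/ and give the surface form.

No segment of /fugvezjaixi/ meets the structural description of the rule, so the form surfaces unchanged.

fugvezjaixi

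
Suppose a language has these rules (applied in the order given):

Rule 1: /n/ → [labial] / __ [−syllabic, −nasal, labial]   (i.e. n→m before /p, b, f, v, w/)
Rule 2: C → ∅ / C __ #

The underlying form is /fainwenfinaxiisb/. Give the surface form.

faimwemfinaxiis

Rule 1 (nasal place assimilation): /n/ precedes the labial consonant /w/, so it assimilates in place to [m]. /n/ precedes the labial consonant /f/, so it assimilates in place to [m]. /fainwenfinaxiisb/ → faimwemfinaxiisb.
Rule 2 (final cluster simplification): /b/ is the second consonant of a word-final cluster /sb/, so it deletes. /faimwemfinaxiisb/ → faimwemfinaxiis.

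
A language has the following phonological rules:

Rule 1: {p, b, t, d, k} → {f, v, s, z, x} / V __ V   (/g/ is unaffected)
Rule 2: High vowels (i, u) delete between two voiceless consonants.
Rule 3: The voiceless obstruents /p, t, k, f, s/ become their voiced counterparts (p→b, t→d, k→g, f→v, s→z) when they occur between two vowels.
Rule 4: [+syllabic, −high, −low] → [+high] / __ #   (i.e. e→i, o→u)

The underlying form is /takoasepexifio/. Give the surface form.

Rule 1 (intervocalic spirantization): /k/ is a stop between vowels /a/ and /o/, so it spirantizes to the fricative [x]. /p/ is a stop between vowels /e/ and /e/, so it spirantizes to the fricative [f]. /takoasepexifio/ → taxoasefexifio.
Rule 2 (high vowel syncope): /i/ is a high vowel flanked by voiceless consonants /x/ and /f/, so it deletes. /taxoasefexifio/ → taxoasefexfio.
Rule 3 (intervocalic voicing): /s/ is a voiceless obstruent between vowels /a/ and /e/, so it voices to [z]. /f/ is a voiceless obstruent between vowels /e/ and /e/, so it voices to [v]. /taxoasefexfio/ → taxoazevexfio.
Rule 4 (final vowel raising): /o/ is a mid vowel in word-final position, so it raises to [u]. /taxoazevexfio/ → taxoazevexfiu.

taxoazevexfiu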